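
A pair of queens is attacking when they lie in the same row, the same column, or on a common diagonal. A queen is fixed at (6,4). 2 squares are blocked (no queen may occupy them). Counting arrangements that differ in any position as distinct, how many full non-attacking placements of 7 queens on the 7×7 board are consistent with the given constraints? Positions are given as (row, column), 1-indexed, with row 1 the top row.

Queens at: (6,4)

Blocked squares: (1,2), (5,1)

3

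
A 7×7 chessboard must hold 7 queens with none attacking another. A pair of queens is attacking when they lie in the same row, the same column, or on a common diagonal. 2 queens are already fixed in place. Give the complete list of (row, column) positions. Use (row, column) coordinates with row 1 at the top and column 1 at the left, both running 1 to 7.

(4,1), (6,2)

Row 1: attacked by (4,1)→{1,4}; (6,2)→{2,7}. Safe: 3, 5, 6. Place at column 3.
Row 2: attacked by (1,3)→{2,3,4}; (4,1)→{1,3}; (6,2)→{2,6}. Safe: 5, 7. Place at column 7.
Row 3: attacked by (1,3)→{1,3,5}; (2,7)→{6,7}; (4,1)→{1,2}; (6,2)→{2,5}. Safe: 4. Place at column 4.
Row 5: attacked by (1,3)→{3,7}; (2,7)→{4,7}; (3,4)→{2,4,6}; (4,1)→{1,2}; (6,2)→{1,2,3}. Safe: 5. Place at column 5.
Row 7: attacked by (1,3)→{3}; (2,7)→{2,7}; (3,4)→{4}; (4,1)→{1,4}; (5,5)→{3,5,7}; (6,2)→{1,2,3}. Safe: 6. Place at column 6.
Columns [3, 7, 4, 1, 5, 2, 6], r−c [-2, -5, -1, 3, 0, 4, 1], r+c [4, 9, 7, 5, 10, 8, 13] are all distinct, so no two queens attack.

(1,3) (2,7) (3,4) (4,1) (5,5) (6,2) (7,6)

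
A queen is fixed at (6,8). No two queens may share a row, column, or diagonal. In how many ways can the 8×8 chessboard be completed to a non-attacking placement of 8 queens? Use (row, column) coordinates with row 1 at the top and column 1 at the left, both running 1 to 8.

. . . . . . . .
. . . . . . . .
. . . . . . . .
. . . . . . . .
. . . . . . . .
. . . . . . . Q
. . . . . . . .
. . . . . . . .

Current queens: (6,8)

16

Branch on row 1: col 1 → 0; col 2 → 3; col 4 → 4; col 5 → 4; col 6 → 4; col 7 → 1.
Sum: 0 + 3 + 4 + 4 + 4 + 1 = 16.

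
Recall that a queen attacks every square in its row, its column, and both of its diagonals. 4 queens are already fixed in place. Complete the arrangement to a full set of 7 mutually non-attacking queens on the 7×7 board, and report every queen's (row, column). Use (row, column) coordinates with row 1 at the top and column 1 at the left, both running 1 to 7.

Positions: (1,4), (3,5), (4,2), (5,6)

(1,4) (2,7) (3,5) (4,2) (5,6) (6,1) (7,3)

Row 2: attacked by (1,4)→{3,4,5}; (3,5)→{4,5,6}; (4,2)→{2,4}; (5,6)→{3,6}. Safe: 1, 7. Place at column 7.
Row 6: attacked by (1,4)→{4}; (2,7)→{3,7}; (3,5)→{2,5}; (4,2)→{2,4}; (5,6)→{5,6,7}. Safe: 1. Place at column 1.
Row 7: attacked by (1,4)→{4}; (2,7)→{2,7}; (3,5)→{1,5}; (4,2)→{2,5}; (5,6)→{4,6}; (6,1)→{1,2}. Safe: 3. Place at column 3.
Columns [4, 7, 5, 2, 6, 1, 3], r−c [-3, -5, -2, 2, -1, 5, 4], r+c [5, 9, 8, 6, 11, 7, 10] are all distinct, so no two queens attack.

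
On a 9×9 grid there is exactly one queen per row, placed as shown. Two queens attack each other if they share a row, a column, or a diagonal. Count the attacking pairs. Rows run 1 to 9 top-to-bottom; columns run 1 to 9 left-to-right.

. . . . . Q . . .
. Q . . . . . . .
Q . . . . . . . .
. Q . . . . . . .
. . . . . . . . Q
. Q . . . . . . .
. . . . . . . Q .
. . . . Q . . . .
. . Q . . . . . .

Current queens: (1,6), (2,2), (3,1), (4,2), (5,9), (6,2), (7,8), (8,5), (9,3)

Same column: (2,2)–(4,2) (column 2); (2,2)–(6,2) (column 2); (4,2)–(6,2) (column 2).
Same diagonal: (2,2)–(3,1) (|2−3| = |2−1| = 1); (3,1)–(4,2) (|3−4| = |1−2| = 1).
Total attacking pairs: 5.

5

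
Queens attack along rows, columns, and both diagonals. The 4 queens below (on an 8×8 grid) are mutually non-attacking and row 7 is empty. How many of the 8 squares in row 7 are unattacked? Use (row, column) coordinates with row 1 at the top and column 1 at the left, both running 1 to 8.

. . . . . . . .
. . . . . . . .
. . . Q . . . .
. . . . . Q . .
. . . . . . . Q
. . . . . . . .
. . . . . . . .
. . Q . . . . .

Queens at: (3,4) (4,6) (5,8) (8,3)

(3,4) attacks row 7 at column 4 and diagonals 8.
(4,6) attacks row 7 at column 6 and diagonals 3.
(5,8) attacks row 7 at column 8 and diagonals 6.
(8,3) attacks row 7 at column 3 and diagonals 2, 4.
Attacked columns: {2, 3, 4, 6, 8}. Safe: {1, 5, 7}.

3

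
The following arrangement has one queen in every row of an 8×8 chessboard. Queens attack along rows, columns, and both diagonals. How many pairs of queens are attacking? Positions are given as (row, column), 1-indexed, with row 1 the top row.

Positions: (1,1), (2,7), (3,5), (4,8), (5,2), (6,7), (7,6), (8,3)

Same column: (2,7)–(6,7) (column 7).
Same diagonal: (6,7)–(7,6) (|6−7| = |7−6| = 1).
Total attacking pairs: 2.

2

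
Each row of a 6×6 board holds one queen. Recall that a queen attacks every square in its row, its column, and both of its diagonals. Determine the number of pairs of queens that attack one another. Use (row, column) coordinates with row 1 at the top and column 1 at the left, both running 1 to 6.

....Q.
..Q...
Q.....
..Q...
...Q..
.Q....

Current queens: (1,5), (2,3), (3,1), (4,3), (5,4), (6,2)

2

Same column: (2,3)–(4,3) (column 3).
Same diagonal: (4,3)–(5,4) (|4−5| = |3−4| = 1).
Total attacking pairs: 2.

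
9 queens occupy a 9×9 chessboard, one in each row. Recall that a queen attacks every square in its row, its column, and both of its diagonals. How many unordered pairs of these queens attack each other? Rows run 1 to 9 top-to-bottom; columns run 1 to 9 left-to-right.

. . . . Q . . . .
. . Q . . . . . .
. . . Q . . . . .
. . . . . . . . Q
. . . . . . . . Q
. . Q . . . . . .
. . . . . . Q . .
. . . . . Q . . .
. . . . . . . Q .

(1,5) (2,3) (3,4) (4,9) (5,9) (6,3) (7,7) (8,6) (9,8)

7

Same column: (2,3)–(6,3) (column 3); (4,9)–(5,9) (column 9).
Same diagonal: (1,5)–(5,9) (|1−5| = |5−9| = 4); (2,3)–(3,4) (|2−3| = |3−4| = 1); (5,9)–(7,7) (|5−7| = |9−7| = 2); (5,9)–(8,6) (|5−8| = |9−6| = 3); (7,7)–(8,6) (|7−8| = |7−6| = 1).
Total attacking pairs: 7.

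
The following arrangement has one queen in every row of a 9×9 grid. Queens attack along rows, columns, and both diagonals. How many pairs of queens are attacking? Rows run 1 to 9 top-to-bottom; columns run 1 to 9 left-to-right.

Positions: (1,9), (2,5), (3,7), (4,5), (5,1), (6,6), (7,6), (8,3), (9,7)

Same column: (2,5)–(4,5) (column 5); (3,7)–(9,7) (column 7); (6,6)–(7,6) (column 6).
Same diagonal: (1,9)–(3,7) (|1−3| = |9−7| = 2).
Total attacking pairs: 4.

4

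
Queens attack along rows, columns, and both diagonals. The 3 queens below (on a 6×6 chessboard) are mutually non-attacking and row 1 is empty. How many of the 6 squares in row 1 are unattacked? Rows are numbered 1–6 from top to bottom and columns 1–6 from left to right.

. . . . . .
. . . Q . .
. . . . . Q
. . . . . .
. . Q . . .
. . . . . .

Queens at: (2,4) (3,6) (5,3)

2

(2,4) attacks row 1 at column 4 and diagonals 3, 5.
(3,6) attacks row 1 at column 6 and diagonals 4.
(5,3) attacks row 1 at column 3.
Attacked columns: {3, 4, 5, 6}. Safe: {1, 2}.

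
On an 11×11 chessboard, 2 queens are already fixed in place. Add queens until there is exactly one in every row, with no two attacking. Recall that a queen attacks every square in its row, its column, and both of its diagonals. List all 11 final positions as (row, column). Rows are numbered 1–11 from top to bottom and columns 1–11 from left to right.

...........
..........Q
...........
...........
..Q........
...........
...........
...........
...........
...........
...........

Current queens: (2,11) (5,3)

(1,1) (2,11) (3,6) (4,8) (5,3) (6,5) (7,9) (8,2) (9,10) (10,7) (11,4)

Row 1: attacked by (2,11)→{10,11}; (5,3)→{3,7}. Safe: 1, 2, 4, 5, 6, 8, 9. Place at column 1.
Row 3: attacked by (1,1)→{1,3}; (2,11)→{10,11}; (5,3)→{1,3,5}. Safe: 2, 4, 6, 7, 8, 9. Place at column 6.
Row 4: attacked by (1,1)→{1,4}; (2,11)→{9,11}; (3,6)→{5,6,7}; (5,3)→{2,3,4}. Safe: 8, 10. Place at column 8.
Row 6: attacked by (1,1)→{1,6}; (2,11)→{7,11}; (3,6)→{3,6,9}; (4,8)→{6,8,10}; (5,3)→{2,3,4}. Safe: 5. Place at column 5.
Row 7: attacked by (1,1)→{1,7}; (2,11)→{6,11}; (3,6)→{2,6,10}; (4,8)→{5,8,11}; (5,3)→{1,3,5}; (6,5)→{4,5,6}. Safe: 9. Place at column 9.
Row 8: attacked by (1,1)→{1,8}; (2,11)→{5,11}; (3,6)→{1,6,11}; (4,8)→{4,8}; (5,3)→{3,6}; (6,5)→{3,5,7}; (7,9)→{8,9,10}. Safe: 2. Place at column 2.
Row 9: attacked by (1,1)→{1,9}; (2,11)→{4,11}; (3,6)→{6}; (4,8)→{3,8}; (5,3)→{3,7}; (6,5)→{2,5,8}; (7,9)→{7,9,11}; (8,2)→{1,2,3}. Safe: 10. Place at column 10.
Row 10: attacked by (1,1)→{1,10}; (2,11)→{3,11}; (3,6)→{6}; (4,8)→{2,8}; (5,3)→{3,8}; (6,5)→{1,5,9}; (7,9)→{6,9}; (8,2)→{2,4}; (9,10)→{9,10,11}. Safe: 7. Place at column 7.
Row 11: attacked by (1,1)→{1,11}; (2,11)→{2,11}; (3,6)→{6}; (4,8)→{1,8}; (5,3)→{3,9}; (6,5)→{5,10}; (7,9)→{5,9}; (8,2)→{2,5}; (9,10)→{8,10}; (10,7)→{6,7,8}. Safe: 4. Place at column 4.
Columns [1, 11, 6, 8, 3, 5, 9, 2, 10, 7, 4], r−c [0, -9, -3, -4, 2, 1, -2, 6, -1, 3, 7], r+c [2, 13, 9, 12, 8, 11, 16, 10, 19, 17, 15] are all distinct, so no two queens attack.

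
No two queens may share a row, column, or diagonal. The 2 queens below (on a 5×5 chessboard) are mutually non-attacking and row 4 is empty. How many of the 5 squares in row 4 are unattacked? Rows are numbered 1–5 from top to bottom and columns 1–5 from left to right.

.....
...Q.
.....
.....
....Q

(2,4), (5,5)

2

(2,4) attacks row 4 at column 4 and diagonals 2.
(5,5) attacks row 4 at column 5 and diagonals 4.
Attacked columns: {2, 4, 5}. Safe: {1, 3}.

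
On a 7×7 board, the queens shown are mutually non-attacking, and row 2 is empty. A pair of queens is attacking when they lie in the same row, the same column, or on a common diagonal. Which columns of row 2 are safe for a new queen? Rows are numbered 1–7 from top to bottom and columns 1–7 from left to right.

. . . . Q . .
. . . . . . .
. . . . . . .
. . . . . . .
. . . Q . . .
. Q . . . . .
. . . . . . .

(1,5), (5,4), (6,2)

columns 3

(1,5) attacks row 2 at column 5 and diagonals 4, 6.
(5,4) attacks row 2 at column 4 and diagonals 1, 7.
(6,2) attacks row 2 at column 2 and diagonals 6.
Attacked columns: {1, 2, 4, 5, 6, 7}. Safe: {3}.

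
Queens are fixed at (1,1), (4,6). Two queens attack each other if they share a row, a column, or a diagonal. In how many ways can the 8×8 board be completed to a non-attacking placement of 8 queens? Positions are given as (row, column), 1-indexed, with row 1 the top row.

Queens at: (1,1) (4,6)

2

Branch on row 2: col 3 → 0; col 5 → 1; col 7 → 1.
Sum: 0 + 1 + 1 = 2.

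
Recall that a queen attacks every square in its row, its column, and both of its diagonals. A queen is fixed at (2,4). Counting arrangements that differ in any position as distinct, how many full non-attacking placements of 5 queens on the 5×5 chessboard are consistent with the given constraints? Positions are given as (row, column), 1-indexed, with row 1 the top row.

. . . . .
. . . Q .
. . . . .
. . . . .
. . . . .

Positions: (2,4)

2

Branch on row 1: col 1 → 1; col 2 → 1.
Sum: 1 + 1 = 2.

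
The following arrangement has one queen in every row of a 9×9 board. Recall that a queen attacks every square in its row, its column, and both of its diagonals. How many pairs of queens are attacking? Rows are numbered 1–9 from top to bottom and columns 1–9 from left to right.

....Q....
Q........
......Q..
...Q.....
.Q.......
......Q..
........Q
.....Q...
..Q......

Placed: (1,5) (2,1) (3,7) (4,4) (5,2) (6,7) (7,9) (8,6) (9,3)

Same column: (3,7)–(6,7) (column 7).
Same diagonal: (1,5)–(3,7) (|1−3| = |5−7| = 2).
Total attacking pairs: 2.

2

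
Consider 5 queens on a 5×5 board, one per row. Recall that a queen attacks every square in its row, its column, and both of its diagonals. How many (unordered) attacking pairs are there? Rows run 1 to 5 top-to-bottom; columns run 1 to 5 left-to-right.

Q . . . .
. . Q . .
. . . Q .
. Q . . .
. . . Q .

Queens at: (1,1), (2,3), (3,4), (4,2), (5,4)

Same column: (3,4)–(5,4) (column 4).
Same diagonal: (2,3)–(3,4) (|2−3| = |3−4| = 1).
Total attacking pairs: 2.

2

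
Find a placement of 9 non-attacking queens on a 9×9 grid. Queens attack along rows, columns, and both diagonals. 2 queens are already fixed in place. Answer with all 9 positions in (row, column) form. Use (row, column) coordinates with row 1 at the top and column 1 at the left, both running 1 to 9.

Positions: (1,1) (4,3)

Row 2: attacked by (1,1)→{1,2}; (4,3)→{1,3,5}. Safe: 4, 6, 7, 8, 9. Place at column 8.
Row 3: attacked by (1,1)→{1,3}; (2,8)→{7,8,9}; (4,3)→{2,3,4}. Safe: 5, 6. Place at column 5.
Row 5: attacked by (1,1)→{1,5}; (2,8)→{5,8}; (3,5)→{3,5,7}; (4,3)→{2,3,4}. Safe: 6, 9. Place at column 6.
Row 6: attacked by (1,1)→{1,6}; (2,8)→{4,8}; (3,5)→{2,5,8}; (4,3)→{1,3,5}; (5,6)→{5,6,7}. Safe: 9. Place at column 9.
Row 7: attacked by (1,1)→{1,7}; (2,8)→{3,8}; (3,5)→{1,5,9}; (4,3)→{3,6}; (5,6)→{4,6,8}; (6,9)→{8,9}. Safe: 2. Place at column 2.
Row 8: attacked by (1,1)→{1,8}; (2,8)→{2,8}; (3,5)→{5}; (4,3)→{3,7}; (5,6)→{3,6,9}; (6,9)→{7,9}; (7,2)→{1,2,3}. Safe: 4. Place at column 4.
Row 9: attacked by (1,1)→{1,9}; (2,8)→{1,8}; (3,5)→{5}; (4,3)→{3,8}; (5,6)→{2,6}; (6,9)→{6,9}; (7,2)→{2,4}; (8,4)→{3,4,5}. Safe: 7. Place at column 7.
Columns [1, 8, 5, 3, 6, 9, 2, 4, 7], r−c [0, -6, -2, 1, -1, -3, 5, 4, 2], r+c [2, 10, 8, 7, 11, 15, 9, 12, 16] are all distinct, so no two queens attack.

(1,1) (2,8) (3,5) (4,3) (5,6) (6,9) (7,2) (8,4) (9,7)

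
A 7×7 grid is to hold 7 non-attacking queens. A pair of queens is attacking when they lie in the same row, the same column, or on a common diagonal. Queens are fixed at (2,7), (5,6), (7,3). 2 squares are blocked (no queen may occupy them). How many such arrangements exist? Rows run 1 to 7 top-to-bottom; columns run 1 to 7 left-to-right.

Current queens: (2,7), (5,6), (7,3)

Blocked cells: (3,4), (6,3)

Branch on row 1: col 1 → 0; col 4 → 1; col 5 → 1.
Sum: 0 + 1 + 1 = 2.

2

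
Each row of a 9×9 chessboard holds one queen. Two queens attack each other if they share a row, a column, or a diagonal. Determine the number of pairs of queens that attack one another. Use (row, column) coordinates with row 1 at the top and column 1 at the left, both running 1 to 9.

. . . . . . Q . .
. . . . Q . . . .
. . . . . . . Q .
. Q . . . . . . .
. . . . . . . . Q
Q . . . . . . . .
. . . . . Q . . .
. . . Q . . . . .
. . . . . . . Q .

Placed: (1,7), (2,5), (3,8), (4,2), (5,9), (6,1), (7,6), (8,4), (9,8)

Same column: (3,8)–(9,8) (column 8).
Same diagonal: (2,5)–(6,1) (|2−6| = |5−1| = 4); (7,6)–(9,8) (|7−9| = |6−8| = 2).
Total attacking pairs: 3.

3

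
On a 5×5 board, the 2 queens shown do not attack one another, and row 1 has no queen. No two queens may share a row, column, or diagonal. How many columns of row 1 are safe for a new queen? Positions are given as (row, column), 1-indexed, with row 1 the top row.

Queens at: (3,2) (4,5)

2

(3,2) attacks row 1 at column 2 and diagonals 4.
(4,5) attacks row 1 at column 5 and diagonals 2.
Attacked columns: {2, 4, 5}. Safe: {1, 3}.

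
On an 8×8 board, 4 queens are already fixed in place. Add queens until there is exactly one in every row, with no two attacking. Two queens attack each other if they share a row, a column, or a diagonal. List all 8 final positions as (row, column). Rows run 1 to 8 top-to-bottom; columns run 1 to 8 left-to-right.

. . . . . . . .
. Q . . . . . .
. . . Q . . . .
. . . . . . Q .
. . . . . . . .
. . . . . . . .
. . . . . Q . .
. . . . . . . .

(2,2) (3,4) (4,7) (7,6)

(1,5) (2,2) (3,4) (4,7) (5,3) (6,8) (7,6) (8,1)

Row 1: attacked by (2,2)→{1,2,3}; (3,4)→{2,4,6}; (4,7)→{4,7}; (7,6)→{6}. Safe: 5, 8. Place at column 5.
Row 5: attacked by (1,5)→{1,5}; (2,2)→{2,5}; (3,4)→{2,4,6}; (4,7)→{6,7,8}; (7,6)→{4,6,8}. Safe: 3. Place at column 3.
Row 6: attacked by (1,5)→{5}; (2,2)→{2,6}; (3,4)→{1,4,7}; (4,7)→{5,7}; (5,3)→{2,3,4}; (7,6)→{5,6,7}. Safe: 8. Place at column 8.
Row 8: attacked by (1,5)→{5}; (2,2)→{2,8}; (3,4)→{4}; (4,7)→{3,7}; (5,3)→{3,6}; (6,8)→{6,8}; (7,6)→{5,6,7}. Safe: 1. Place at column 1.
Columns [5, 2, 4, 7, 3, 8, 6, 1], r−c [-4, 0, -1, -3, 2, -2, 1, 7], r+c [6, 4, 7, 11, 8, 14, 13, 9] are all distinct, so no two queens attack.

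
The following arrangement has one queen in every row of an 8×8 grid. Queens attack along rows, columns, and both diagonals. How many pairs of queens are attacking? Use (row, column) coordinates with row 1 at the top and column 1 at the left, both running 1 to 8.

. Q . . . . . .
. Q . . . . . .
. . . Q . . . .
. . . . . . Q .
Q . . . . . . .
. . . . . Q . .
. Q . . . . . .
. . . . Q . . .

Same column: (1,2)–(2,2) (column 2); (1,2)–(7,2) (column 2); (2,2)–(7,2) (column 2).
Same diagonal: (1,2)–(3,4) (|1−3| = |2−4| = 2); (2,2)–(6,6) (|2−6| = |2−6| = 4).
Total attacking pairs: 5.

5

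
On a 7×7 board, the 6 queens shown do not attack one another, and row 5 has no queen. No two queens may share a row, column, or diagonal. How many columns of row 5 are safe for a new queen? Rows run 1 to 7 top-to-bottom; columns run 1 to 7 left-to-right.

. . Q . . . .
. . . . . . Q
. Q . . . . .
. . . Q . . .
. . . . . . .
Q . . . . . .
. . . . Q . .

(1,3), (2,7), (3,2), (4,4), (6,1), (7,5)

(1,3) attacks row 5 at column 3 and diagonals 7.
(2,7) attacks row 5 at column 7 and diagonals 4.
(3,2) attacks row 5 at column 2 and diagonals 4.
(4,4) attacks row 5 at column 4 and diagonals 3, 5.
(6,1) attacks row 5 at column 1 and diagonals 2.
(7,5) attacks row 5 at column 5 and diagonals 3, 7.
Attacked columns: {1, 2, 3, 4, 5, 7}. Safe: {6}.

1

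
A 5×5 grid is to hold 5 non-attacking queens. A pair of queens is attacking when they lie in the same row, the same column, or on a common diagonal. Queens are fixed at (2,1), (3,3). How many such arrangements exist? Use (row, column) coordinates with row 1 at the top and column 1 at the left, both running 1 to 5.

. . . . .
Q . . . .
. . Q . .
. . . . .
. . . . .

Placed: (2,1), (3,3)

Branch on row 1: col 4 → 1.
Sum: 1 = 1.

1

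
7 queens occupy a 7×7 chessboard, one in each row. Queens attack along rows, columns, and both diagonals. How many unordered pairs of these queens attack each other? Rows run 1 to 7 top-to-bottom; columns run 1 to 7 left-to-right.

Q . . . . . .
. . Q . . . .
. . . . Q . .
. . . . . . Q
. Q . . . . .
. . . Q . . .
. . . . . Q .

0

All columns are distinct and no two queens satisfy |Δrow| = |Δcol|, so no pair attacks.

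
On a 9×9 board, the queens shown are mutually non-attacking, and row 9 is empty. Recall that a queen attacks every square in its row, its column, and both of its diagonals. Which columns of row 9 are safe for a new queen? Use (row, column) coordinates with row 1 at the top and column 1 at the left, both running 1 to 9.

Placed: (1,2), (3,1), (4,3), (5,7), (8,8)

columns 4, 5, 6

(1,2) attacks row 9 at column 2.
(3,1) attacks row 9 at column 1 and diagonals 7.
(4,3) attacks row 9 at column 3 and diagonals 8.
(5,7) attacks row 9 at column 7 and diagonals 3.
(8,8) attacks row 9 at column 8 and diagonals 7, 9.
Attacked columns: {1, 2, 3, 7, 8, 9}. Safe: {4, 5, 6}.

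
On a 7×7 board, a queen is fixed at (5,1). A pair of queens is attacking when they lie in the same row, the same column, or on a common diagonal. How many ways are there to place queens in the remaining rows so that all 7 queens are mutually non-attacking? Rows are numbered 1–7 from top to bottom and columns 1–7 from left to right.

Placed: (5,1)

Branch on row 1: col 2 → 2; col 3 → 1; col 4 → 0; col 6 → 2; col 7 → 1.
Sum: 2 + 1 + 0 + 2 + 1 = 6.

6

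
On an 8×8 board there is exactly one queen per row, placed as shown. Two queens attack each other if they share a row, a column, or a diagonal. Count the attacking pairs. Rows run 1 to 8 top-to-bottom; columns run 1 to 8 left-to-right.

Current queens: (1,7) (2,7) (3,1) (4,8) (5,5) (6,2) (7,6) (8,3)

Same column: (1,7)–(2,7) (column 7).
Same diagonal: (1,7)–(6,2) (|1−6| = |7−2| = 5).
Total attacking pairs: 2.

2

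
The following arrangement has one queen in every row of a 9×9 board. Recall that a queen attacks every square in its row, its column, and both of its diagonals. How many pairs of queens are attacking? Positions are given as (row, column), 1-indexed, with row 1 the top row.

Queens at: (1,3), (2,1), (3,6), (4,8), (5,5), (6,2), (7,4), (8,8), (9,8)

5

Same column: (4,8)–(8,8) (column 8); (4,8)–(9,8) (column 8); (8,8)–(9,8) (column 8).
Same diagonal: (2,1)–(9,8) (|2−9| = |1−8| = 7); (5,5)–(8,8) (|5−8| = |5−8| = 3).
Total attacking pairs: 5.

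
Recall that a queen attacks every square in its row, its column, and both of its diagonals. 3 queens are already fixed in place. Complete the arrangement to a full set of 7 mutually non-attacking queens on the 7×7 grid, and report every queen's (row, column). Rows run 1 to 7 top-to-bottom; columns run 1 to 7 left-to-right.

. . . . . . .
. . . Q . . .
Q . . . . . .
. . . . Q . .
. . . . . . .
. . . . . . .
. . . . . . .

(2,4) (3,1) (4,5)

(1,7) (2,4) (3,1) (4,5) (5,2) (6,6) (7,3)

Row 1: attacked by (2,4)→{3,4,5}; (3,1)→{1,3}; (4,5)→{2,5}. Safe: 6, 7. Place at column 7.
Row 5: attacked by (1,7)→{3,7}; (2,4)→{1,4,7}; (3,1)→{1,3}; (4,5)→{4,5,6}. Safe: 2. Place at column 2.
Row 6: attacked by (1,7)→{2,7}; (2,4)→{4}; (3,1)→{1,4}; (4,5)→{3,5,7}; (5,2)→{1,2,3}. Safe: 6. Place at column 6.
Row 7: attacked by (1,7)→{1,7}; (2,4)→{4}; (3,1)→{1,5}; (4,5)→{2,5}; (5,2)→{2,4}; (6,6)→{5,6,7}. Safe: 3. Place at column 3.
Columns [7, 4, 1, 5, 2, 6, 3], r−c [-6, -2, 2, -1, 3, 0, 4], r+c [8, 6, 4, 9, 7, 12, 10] are all distinct, so no two queens attack.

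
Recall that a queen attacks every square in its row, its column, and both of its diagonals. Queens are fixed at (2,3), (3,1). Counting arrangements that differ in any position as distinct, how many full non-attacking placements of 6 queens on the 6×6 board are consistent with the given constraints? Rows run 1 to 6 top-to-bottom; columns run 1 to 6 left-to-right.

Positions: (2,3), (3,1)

1

Branch on row 1: col 5 → 1; col 6 → 0.
Sum: 1 + 0 = 1.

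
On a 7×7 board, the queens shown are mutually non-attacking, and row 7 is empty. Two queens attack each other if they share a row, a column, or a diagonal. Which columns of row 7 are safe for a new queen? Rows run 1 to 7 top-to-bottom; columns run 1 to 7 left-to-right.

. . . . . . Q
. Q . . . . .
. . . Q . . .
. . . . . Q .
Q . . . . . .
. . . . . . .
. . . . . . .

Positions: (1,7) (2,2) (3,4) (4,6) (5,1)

columns 5

(1,7) attacks row 7 at column 7 and diagonals 1.
(2,2) attacks row 7 at column 2 and diagonals 7.
(3,4) attacks row 7 at column 4.
(4,6) attacks row 7 at column 6 and diagonals 3.
(5,1) attacks row 7 at column 1 and diagonals 3.
Attacked columns: {1, 2, 3, 4, 6, 7}. Safe: {5}.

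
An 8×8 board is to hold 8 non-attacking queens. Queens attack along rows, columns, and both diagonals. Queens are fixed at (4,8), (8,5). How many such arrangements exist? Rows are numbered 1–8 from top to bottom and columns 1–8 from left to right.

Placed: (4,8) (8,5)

5

Branch on row 1: col 1 → 0; col 2 → 1; col 3 → 1; col 4 → 0; col 6 → 1; col 7 → 2.
Sum: 0 + 1 + 1 + 0 + 1 + 2 = 5.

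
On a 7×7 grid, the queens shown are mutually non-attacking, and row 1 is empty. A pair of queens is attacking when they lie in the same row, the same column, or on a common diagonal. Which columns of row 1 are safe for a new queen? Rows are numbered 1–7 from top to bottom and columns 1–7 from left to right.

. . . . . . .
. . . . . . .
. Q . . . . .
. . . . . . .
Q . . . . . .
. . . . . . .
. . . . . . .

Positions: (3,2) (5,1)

columns 3, 6, 7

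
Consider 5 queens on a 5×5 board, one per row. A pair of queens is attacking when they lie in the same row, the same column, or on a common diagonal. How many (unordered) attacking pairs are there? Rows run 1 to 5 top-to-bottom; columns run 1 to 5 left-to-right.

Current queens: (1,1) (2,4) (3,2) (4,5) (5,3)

All columns are distinct and no two queens satisfy |Δrow| = |Δcol|, so no pair attacks.

0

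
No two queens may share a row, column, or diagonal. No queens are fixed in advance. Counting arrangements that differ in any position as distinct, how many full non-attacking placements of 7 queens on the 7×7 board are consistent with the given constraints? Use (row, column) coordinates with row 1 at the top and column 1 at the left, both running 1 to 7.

40

Branch on row 1: col 1 → 4; col 2 → 7; col 3 → 6; col 4 → 6; col 5 → 6; col 6 → 7; col 7 → 4.
Sum: 4 + 7 + 6 + 6 + 6 + 7 + 4 = 40.
(This is the classic 7-queens count.)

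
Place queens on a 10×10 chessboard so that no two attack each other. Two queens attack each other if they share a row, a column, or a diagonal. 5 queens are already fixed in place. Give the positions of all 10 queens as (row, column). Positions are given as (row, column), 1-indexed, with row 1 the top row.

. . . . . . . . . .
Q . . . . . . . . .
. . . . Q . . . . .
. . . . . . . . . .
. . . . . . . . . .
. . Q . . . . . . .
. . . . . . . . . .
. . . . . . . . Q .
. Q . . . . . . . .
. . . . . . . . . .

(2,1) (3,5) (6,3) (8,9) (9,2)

(1,4) (2,1) (3,5) (4,8) (5,10) (6,3) (7,7) (8,9) (9,2) (10,6)

Row 1: attacked by (2,1)→{1,2}; (3,5)→{3,5,7}; (6,3)→{3,8}; (8,9)→{2,9}; (9,2)→{2,10}. Safe: 4, 6. Place at column 4.
Row 4: attacked by (1,4)→{1,4,7}; (2,1)→{1,3}; (3,5)→{4,5,6}; (6,3)→{1,3,5}; (8,9)→{5,9}; (9,2)→{2,7}. Safe: 8, 10. Place at column 8.
Row 5: attacked by (1,4)→{4,8}; (2,1)→{1,4}; (3,5)→{3,5,7}; (4,8)→{7,8,9}; (6,3)→{2,3,4}; (8,9)→{6,9}; (9,2)→{2,6}. Safe: 10. Place at column 10.
Row 7: attacked by (1,4)→{4,10}; (2,1)→{1,6}; (3,5)→{1,5,9}; (4,8)→{5,8}; (5,10)→{8,10}; (6,3)→{2,3,4}; (8,9)→{8,9,10}; (9,2)→{2,4}. Safe: 7. Place at column 7.
Row 10: attacked by (1,4)→{4}; (2,1)→{1,9}; (3,5)→{5}; (4,8)→{2,8}; (5,10)→{5,10}; (6,3)→{3,7}; (7,7)→{4,7,10}; (8,9)→{7,9}; (9,2)→{1,2,3}. Safe: 6. Place at column 6.
Columns [4, 1, 5, 8, 10, 3, 7, 9, 2, 6], r−c [-3, 1, -2, -4, -5, 3, 0, -1, 7, 4], r+c [5, 3, 8, 12, 15, 9, 14, 17, 11, 16] are all distinct, so no two queens attack.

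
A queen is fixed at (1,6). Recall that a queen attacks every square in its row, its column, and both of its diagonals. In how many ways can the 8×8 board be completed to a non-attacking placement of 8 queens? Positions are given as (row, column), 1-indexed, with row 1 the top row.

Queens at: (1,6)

16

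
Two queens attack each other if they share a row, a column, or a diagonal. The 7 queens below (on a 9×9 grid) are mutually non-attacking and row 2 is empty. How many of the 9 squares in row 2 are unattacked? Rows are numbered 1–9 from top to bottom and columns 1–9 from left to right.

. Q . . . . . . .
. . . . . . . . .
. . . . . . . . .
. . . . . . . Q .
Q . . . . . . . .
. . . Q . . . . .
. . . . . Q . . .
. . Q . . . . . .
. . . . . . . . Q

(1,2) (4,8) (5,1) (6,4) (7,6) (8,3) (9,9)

(1,2) attacks row 2 at column 2 and diagonals 1, 3.
(4,8) attacks row 2 at column 8 and diagonals 6.
(5,1) attacks row 2 at column 1 and diagonals 4.
(6,4) attacks row 2 at column 4 and diagonals 8.
(7,6) attacks row 2 at column 6 and diagonals 1.
(8,3) attacks row 2 at column 3 and diagonals 9.
(9,9) attacks row 2 at column 9 and diagonals 2.
Attacked columns: {1, 2, 3, 4, 6, 8, 9}. Safe: {5, 7}.

2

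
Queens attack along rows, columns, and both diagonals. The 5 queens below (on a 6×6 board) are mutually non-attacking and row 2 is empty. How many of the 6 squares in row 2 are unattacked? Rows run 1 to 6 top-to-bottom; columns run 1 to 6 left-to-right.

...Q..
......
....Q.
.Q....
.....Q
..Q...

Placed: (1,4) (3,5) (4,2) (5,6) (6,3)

1

(1,4) attacks row 2 at column 4 and diagonals 3, 5.
(3,5) attacks row 2 at column 5 and diagonals 4, 6.
(4,2) attacks row 2 at column 2 and diagonals 4.
(5,6) attacks row 2 at column 6 and diagonals 3.
(6,3) attacks row 2 at column 3.
Attacked columns: {2, 3, 4, 5, 6}. Safe: {1}.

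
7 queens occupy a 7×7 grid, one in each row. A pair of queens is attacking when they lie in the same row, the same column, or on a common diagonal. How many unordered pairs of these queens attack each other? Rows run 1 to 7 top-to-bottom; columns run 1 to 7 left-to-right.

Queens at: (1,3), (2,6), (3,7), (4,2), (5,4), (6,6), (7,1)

Same column: (2,6)–(6,6) (column 6).
Same diagonal: (2,6)–(3,7) (|2−3| = |6−7| = 1); (2,6)–(7,1) (|2−7| = |6−1| = 5).
Total attacking pairs: 3.

3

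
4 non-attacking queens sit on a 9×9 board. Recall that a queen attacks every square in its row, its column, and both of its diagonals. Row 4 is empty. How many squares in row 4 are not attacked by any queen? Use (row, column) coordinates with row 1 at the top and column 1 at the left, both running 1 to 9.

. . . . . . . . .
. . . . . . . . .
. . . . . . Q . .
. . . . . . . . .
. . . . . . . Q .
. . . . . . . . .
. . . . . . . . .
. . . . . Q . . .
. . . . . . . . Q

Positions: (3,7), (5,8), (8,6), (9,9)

3

(3,7) attacks row 4 at column 7 and diagonals 6, 8.
(5,8) attacks row 4 at column 8 and diagonals 7, 9.
(8,6) attacks row 4 at column 6 and diagonals 2.
(9,9) attacks row 4 at column 9 and diagonals 4.
Attacked columns: {2, 4, 6, 7, 8, 9}. Safe: {1, 3, 5}.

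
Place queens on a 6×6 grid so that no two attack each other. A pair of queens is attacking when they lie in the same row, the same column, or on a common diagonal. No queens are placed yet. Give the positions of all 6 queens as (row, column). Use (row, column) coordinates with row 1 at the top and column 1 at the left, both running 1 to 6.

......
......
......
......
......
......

Row 1: Safe: 1, 2, 3, 4, 5, 6. Place at column 2.
Row 2: attacked by (1,2)→{1,2,3}. Safe: 4, 5, 6. Place at column 4.
Row 3: attacked by (1,2)→{2,4}; (2,4)→{3,4,5}. Safe: 1, 6. Place at column 6.
Row 4: attacked by (1,2)→{2,5}; (2,4)→{2,4,6}; (3,6)→{5,6}. Safe: 1, 3. Place at column 1.
Row 5: attacked by (1,2)→{2,6}; (2,4)→{1,4}; (3,6)→{4,6}; (4,1)→{1,2}. Safe: 3, 5. Place at column 3.
Row 6: attacked by (1,2)→{2}; (2,4)→{4}; (3,6)→{3,6}; (4,1)→{1,3}; (5,3)→{2,3,4}. Safe: 5. Place at column 5.
Columns [2, 4, 6, 1, 3, 5], r−c [-1, -2, -3, 3, 2, 1], r+c [3, 6, 9, 5, 8, 11] are all distinct, so no two queens attack.

(1,2) (2,4) (3,6) (4,1) (5,3) (6,5)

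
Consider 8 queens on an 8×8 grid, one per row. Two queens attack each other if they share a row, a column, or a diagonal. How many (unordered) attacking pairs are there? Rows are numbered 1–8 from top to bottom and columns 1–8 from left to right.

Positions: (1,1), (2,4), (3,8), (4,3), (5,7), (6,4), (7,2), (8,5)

Same column: (2,4)–(6,4) (column 4).
Same diagonal: (2,4)–(5,7) (|2−5| = |4−7| = 3).
Total attacking pairs: 2.

2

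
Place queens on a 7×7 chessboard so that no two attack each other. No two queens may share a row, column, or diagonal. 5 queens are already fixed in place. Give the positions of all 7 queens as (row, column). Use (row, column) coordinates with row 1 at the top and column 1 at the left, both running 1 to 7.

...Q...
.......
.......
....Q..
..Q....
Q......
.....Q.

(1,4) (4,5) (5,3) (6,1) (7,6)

(1,4) (2,2) (3,7) (4,5) (5,3) (6,1) (7,6)

Row 2: attacked by (1,4)→{3,4,5}; (4,5)→{3,5,7}; (5,3)→{3,6}; (6,1)→{1,5}; (7,6)→{1,6}. Safe: 2. Place at column 2.
Row 3: attacked by (1,4)→{2,4,6}; (2,2)→{1,2,3}; (4,5)→{4,5,6}; (5,3)→{1,3,5}; (6,1)→{1,4}; (7,6)→{2,6}. Safe: 7. Place at column 7.
Columns [4, 2, 7, 5, 3, 1, 6], r−c [-3, 0, -4, -1, 2, 5, 1], r+c [5, 4, 10, 9, 8, 7, 13] are all distinct, so no two queens attack.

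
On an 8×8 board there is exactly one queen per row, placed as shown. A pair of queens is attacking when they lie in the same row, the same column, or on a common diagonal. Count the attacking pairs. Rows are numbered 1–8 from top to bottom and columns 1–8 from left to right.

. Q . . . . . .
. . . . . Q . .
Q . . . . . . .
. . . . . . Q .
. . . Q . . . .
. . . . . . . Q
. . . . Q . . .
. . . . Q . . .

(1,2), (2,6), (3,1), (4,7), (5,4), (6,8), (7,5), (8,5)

2

Same column: (7,5)–(8,5) (column 5).
Same diagonal: (3,1)–(7,5) (|3−7| = |1−5| = 4).
Total attacking pairs: 2.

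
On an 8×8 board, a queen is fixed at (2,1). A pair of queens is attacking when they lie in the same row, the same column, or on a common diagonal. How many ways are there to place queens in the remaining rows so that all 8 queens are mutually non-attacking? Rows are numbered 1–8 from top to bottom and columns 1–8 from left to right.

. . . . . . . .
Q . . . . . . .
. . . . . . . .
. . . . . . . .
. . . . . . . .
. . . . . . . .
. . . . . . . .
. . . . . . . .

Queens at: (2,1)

8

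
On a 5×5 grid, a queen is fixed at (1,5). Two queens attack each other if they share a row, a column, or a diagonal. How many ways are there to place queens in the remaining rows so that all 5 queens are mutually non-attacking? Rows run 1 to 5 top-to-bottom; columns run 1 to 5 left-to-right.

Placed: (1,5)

2

Branch on row 2: col 1 → 0; col 2 → 1; col 3 → 1.
Sum: 0 + 1 + 1 = 2.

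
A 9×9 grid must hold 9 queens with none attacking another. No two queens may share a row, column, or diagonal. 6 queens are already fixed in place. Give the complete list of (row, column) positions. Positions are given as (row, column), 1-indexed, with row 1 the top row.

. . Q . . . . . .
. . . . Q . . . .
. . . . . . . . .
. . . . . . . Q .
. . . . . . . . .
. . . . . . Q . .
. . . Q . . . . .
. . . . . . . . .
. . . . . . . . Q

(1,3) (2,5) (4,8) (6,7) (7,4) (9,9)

(1,3) (2,5) (3,2) (4,8) (5,1) (6,7) (7,4) (8,6) (9,9)

Row 3: attacked by (1,3)→{1,3,5}; (2,5)→{4,5,6}; (4,8)→{7,8,9}; (6,7)→{4,7}; (7,4)→{4,8}; (9,9)→{3,9}. Safe: 2. Place at column 2.
Row 5: attacked by (1,3)→{3,7}; (2,5)→{2,5,8}; (3,2)→{2,4}; (4,8)→{7,8,9}; (6,7)→{6,7,8}; (7,4)→{2,4,6}; (9,9)→{5,9}. Safe: 1. Place at column 1.
Row 8: attacked by (1,3)→{3}; (2,5)→{5}; (3,2)→{2,7}; (4,8)→{4,8}; (5,1)→{1,4}; (6,7)→{5,7,9}; (7,4)→{3,4,5}; (9,9)→{8,9}. Safe: 6. Place at column 6.
Columns [3, 5, 2, 8, 1, 7, 4, 6, 9], r−c [-2, -3, 1, -4, 4, -1, 3, 2, 0], r+c [4, 7, 5, 12, 6, 13, 11, 14, 18] are all distinct, so no two queens attack.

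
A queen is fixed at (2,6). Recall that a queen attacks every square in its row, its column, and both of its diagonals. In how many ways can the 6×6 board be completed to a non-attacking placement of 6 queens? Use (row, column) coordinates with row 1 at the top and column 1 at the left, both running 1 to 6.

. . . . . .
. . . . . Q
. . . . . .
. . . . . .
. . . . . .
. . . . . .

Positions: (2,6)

1

Branch on row 1: col 1 → 0; col 2 → 0; col 3 → 1; col 4 → 0.
Sum: 0 + 0 + 1 + 0 = 1.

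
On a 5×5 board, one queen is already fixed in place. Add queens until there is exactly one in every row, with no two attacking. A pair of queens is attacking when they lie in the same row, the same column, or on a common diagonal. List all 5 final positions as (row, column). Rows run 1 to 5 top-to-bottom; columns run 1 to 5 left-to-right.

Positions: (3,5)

Row 1: attacked by (3,5)→{3,5}. Safe: 1, 2, 4. Place at column 4.
Row 2: attacked by (1,4)→{3,4,5}; (3,5)→{4,5}. Safe: 1, 2. Place at column 2.
Row 4: attacked by (1,4)→{1,4}; (2,2)→{2,4}; (3,5)→{4,5}. Safe: 3. Place at column 3.
Row 5: attacked by (1,4)→{4}; (2,2)→{2,5}; (3,5)→{3,5}; (4,3)→{2,3,4}. Safe: 1. Place at column 1.
Columns [4, 2, 5, 3, 1], r−c [-3, 0, -2, 1, 4], r+c [5, 4, 8, 7, 6] are all distinct, so no two queens attack.

(1,4) (2,2) (3,5) (4,3) (5,1)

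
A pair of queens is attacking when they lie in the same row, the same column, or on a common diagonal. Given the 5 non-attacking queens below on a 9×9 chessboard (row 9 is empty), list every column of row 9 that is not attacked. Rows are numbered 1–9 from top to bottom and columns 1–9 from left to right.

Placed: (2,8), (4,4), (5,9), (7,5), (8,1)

(2,8) attacks row 9 at column 8 and diagonals 1.
(4,4) attacks row 9 at column 4 and diagonals 9.
(5,9) attacks row 9 at column 9 and diagonals 5.
(7,5) attacks row 9 at column 5 and diagonals 3, 7.
(8,1) attacks row 9 at column 1 and diagonals 2.
Attacked columns: {1, 2, 3, 4, 5, 7, 8, 9}. Safe: {6}.

columns 6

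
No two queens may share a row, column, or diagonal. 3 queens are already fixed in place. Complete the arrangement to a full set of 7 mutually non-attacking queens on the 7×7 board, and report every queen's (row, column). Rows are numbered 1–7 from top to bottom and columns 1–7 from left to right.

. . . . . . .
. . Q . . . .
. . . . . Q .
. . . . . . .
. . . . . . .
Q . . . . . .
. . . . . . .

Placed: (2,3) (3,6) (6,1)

(1,7) (2,3) (3,6) (4,2) (5,5) (6,1) (7,4)

Row 1: attacked by (2,3)→{2,3,4}; (3,6)→{4,6}; (6,1)→{1,6}. Safe: 5, 7. Place at column 7.
Row 4: attacked by (1,7)→{4,7}; (2,3)→{1,3,5}; (3,6)→{5,6,7}; (6,1)→{1,3}. Safe: 2. Place at column 2.
Row 5: attacked by (1,7)→{3,7}; (2,3)→{3,6}; (3,6)→{4,6}; (4,2)→{1,2,3}; (6,1)→{1,2}. Safe: 5. Place at column 5.
Row 7: attacked by (1,7)→{1,7}; (2,3)→{3}; (3,6)→{2,6}; (4,2)→{2,5}; (5,5)→{3,5,7}; (6,1)→{1,2}. Safe: 4. Place at column 4.
Columns [7, 3, 6, 2, 5, 1, 4], r−c [-6, -1, -3, 2, 0, 5, 3], r+c [8, 5, 9, 6, 10, 7, 11] are all distinct, so no two queens attack.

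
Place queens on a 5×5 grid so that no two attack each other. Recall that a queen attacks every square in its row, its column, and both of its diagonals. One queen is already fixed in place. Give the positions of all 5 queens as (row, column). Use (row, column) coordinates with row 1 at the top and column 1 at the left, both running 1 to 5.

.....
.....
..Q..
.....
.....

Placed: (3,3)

(1,4) (2,1) (3,3) (4,5) (5,2)

Row 1: attacked by (3,3)→{1,3,5}. Safe: 2, 4. Place at column 4.
Row 2: attacked by (1,4)→{3,4,5}; (3,3)→{2,3,4}. Safe: 1. Place at column 1.
Row 4: attacked by (1,4)→{1,4}; (2,1)→{1,3}; (3,3)→{2,3,4}. Safe: 5. Place at column 5.
Row 5: attacked by (1,4)→{4}; (2,1)→{1,4}; (3,3)→{1,3,5}; (4,5)→{4,5}. Safe: 2. Place at column 2.
Columns [4, 1, 3, 5, 2], r−c [-3, 1, 0, -1, 3], r+c [5, 3, 6, 9, 7] are all distinct, so no two queens attack.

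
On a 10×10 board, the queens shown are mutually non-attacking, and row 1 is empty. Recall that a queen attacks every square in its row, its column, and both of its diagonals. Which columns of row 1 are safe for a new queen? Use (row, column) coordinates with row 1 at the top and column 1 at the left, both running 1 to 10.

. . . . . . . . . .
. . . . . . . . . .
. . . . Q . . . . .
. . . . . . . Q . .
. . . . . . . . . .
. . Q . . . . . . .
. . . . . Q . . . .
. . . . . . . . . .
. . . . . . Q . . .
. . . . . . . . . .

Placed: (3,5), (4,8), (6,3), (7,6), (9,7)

columns 1, 2, 4, 9, 10

(3,5) attacks row 1 at column 5 and diagonals 3, 7.
(4,8) attacks row 1 at column 8 and diagonals 5.
(6,3) attacks row 1 at column 3 and diagonals 8.
(7,6) attacks row 1 at column 6.
(9,7) attacks row 1 at column 7.
Attacked columns: {3, 5, 6, 7, 8}. Safe: {1, 2, 4, 9, 10}.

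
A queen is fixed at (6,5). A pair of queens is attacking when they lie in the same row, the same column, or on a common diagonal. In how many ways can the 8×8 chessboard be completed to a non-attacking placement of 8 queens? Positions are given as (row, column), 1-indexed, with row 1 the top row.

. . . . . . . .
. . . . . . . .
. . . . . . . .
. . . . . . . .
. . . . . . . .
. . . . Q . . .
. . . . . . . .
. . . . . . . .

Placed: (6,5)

Branch on row 1: col 1 → 0; col 2 → 2; col 3 → 2; col 4 → 1; col 6 → 3; col 7 → 2; col 8 → 2.
Sum: 0 + 2 + 2 + 1 + 3 + 2 + 2 = 12.

12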